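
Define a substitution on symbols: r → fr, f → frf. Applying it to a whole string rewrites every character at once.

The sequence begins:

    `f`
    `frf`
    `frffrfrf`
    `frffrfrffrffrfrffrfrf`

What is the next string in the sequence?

φ(frffrfrffrffrfrffrfrf) expands symbol-by-symbol to frf fr frf frf fr frf fr frf frf fr frf frf fr frf fr frf frf fr frf fr frf; joining the 21 pieces gives the next term.

frffrfrffrffrfrffrfrffrffrfrffrffrfrffrfrffrffrfrffrfrf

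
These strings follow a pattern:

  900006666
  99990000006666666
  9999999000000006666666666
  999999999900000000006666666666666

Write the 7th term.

Each string has the form 9^{3n-2} 0^{2n+2} 6^{3n+1} (n = 1, 2, …).
Setting n = 7 gives 19, 16, 22 characters in each block.

999999999999999999900000000000000006666666666666666666666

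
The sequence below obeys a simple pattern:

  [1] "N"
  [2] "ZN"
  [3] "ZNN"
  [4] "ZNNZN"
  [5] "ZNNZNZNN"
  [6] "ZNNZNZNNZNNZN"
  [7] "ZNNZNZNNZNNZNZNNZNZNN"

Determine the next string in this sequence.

ZNNZNZNNZNNZNZNNZNZNNZNNZNZNNZNNZN

From term 3 onward, concatenate the last term with the second-to-last: ZN·N = ZNN, ZNN·ZN = ZNNZN, …
So term 8 is ZNNZNZNNZNNZNZNNZNZNN·ZNNZNZNNZNNZN.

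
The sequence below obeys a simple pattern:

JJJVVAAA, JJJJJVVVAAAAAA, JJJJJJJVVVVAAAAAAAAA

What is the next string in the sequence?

Reading off run lengths: J runs 3, 5, 7; V runs 2, 3, 4; A runs 3, 6, 9 — each is linear in n (n = 1, 2, …).
Setting n = 4 gives 9, 5, 12 characters in each block.

JJJJJJJJJVVVVVAAAAAAAAAAAA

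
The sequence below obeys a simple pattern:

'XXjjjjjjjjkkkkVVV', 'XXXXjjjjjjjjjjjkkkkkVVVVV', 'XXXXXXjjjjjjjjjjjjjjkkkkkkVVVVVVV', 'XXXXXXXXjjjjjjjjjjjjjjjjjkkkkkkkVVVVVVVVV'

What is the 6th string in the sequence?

Each string has the form X^{2n-2} j^{3n+2} k^{n+2} V^{2n-1}, where the shown terms are n = 2, 3, 4, 5.
At n = 7 the blocks have lengths 12, 23, 9, 13.

XXXXXXXXXXXXjjjjjjjjjjjjjjjjjjjjjjjkkkkkkkkkVVVVVVVVVVVVV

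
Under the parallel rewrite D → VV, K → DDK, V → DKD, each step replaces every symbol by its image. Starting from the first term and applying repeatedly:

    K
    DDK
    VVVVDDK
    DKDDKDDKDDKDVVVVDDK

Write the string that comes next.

VVDDKVVVVDDKVVVVDDKVVVVDDKVVDKDDKDDKDDKDVVVVDDK

Applying the rule to each of the 19 symbols of DKDDKDDKDDKDVVVVDDK gives the pieces VV DDK VV VV DDK VV VV DDK VV VV DDK VV DKD DKD DKD DKD VV VV DDK, which concatenate to the answer.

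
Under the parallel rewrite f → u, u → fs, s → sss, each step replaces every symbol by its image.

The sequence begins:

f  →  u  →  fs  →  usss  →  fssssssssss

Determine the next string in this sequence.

Rewriting each symbol of fssssssssss: f→u, s→sss, s→sss, s→sss, s→sss, s→sss, s→sss, s→sss, s→sss, s→sss, s→sss, which concatenates to u sss sss sss sss sss sss sss sss sss sss.

ussssssssssssssssssssssssssssss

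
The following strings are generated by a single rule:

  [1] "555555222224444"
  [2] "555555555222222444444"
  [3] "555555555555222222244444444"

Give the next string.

Reading off run lengths: 5 runs 6, 9, 12; 2 runs 5, 6, 7; 4 runs 4, 6, 8 — each is linear in n, where the shown terms are n = 2, 3, 4.
Setting n = 5 gives 15, 8, 10 characters in each block.

555555555555555222222224444444444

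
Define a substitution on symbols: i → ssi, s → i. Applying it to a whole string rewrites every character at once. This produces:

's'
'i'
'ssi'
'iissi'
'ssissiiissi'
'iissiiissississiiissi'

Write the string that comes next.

Rewriting the 21 symbols of iissiiissississiiissi one by one yields ssi ssi i i ssi ssi ssi i i ssi i i ssi i i ssi ssi ssi i i ssi; concatenated:

ssissiiissississiiissiiissiiissississiiissi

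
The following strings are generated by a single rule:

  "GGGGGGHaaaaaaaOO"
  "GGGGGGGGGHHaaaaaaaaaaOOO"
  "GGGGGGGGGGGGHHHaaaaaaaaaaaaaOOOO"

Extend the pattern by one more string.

GGGGGGGGGGGGGGGHHHHaaaaaaaaaaaaaaaaOOOOO

Each string has the form G^{3n} H^{n-1} a^{3n+1} O^{n}, where the shown terms are n = 2, 3, 4.
Setting n = 5 gives 15, 4, 16, 5 characters in each block.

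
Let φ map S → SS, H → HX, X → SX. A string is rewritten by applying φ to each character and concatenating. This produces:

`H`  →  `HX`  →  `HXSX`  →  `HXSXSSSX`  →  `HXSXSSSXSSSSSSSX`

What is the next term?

HXSXSSSXSSSSSSSXSSSSSSSSSSSSSSSX

Replace each of the 16 characters of HXSXSSSXSSSSSSSX in place — HX SX SS SX SS SS SS SX SS SS SS SS SS SS SS SX — and concatenate.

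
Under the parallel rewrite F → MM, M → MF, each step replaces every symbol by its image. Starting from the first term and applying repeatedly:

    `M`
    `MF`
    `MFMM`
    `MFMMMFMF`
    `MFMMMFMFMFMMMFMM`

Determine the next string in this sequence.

φ(MFMMMFMFMFMMMFMM) expands symbol-by-symbol to MF MM MF MF MF MM MF MM MF MM MF MF MF MM MF MF; joining the 16 pieces gives the next term.

MFMMMFMFMFMMMFMMMFMMMFMFMFMMMFMF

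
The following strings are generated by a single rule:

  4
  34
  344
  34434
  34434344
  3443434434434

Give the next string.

This is a Fibonacci-style word recurrence s(k) = s(k−1)·s(k−2): e.g. 34·4 = 344.
Continuing: 3443434434434 · 34434344 gives term 7.

344343443443434434344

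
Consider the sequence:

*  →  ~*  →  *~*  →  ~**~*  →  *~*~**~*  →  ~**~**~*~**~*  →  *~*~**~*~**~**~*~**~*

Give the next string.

~**~**~*~**~**~*~**~*~**~**~*~**~*

This is a Fibonacci-style word recurrence s(k) = s(k−2)·s(k−1): e.g. *·~* = *~*.
So term 8 is ~**~**~*~**~*·*~*~**~*~**~**~*~**~*.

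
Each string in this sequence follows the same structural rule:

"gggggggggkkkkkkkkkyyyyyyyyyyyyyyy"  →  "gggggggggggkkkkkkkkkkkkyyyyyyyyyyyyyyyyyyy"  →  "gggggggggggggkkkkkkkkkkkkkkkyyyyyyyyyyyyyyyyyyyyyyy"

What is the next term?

Each string has the form g^{2n+3} k^{3n} y^{4n+3}, where the shown terms are n = 3, 4, 5.
At n = 6 the blocks have lengths 15, 18, 27.

gggggggggggggggkkkkkkkkkkkkkkkkkkyyyyyyyyyyyyyyyyyyyyyyyyyyy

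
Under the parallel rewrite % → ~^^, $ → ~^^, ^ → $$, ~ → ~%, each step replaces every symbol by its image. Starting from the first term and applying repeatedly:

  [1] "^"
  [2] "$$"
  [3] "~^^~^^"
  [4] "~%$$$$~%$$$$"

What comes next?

Expanding ~%$$$$~%$$$$: ~→~%, %→~^^, $→~^^, $→~^^, $→~^^, $→~^^, ~→~%, %→~^^, $→~^^, $→~^^, $→~^^, $→~^^. Concatenated: ~% ~^^ ~^^ ~^^ ~^^ ~^^ ~% ~^^ ~^^ ~^^ ~^^ ~^^.

~%~^^~^^~^^~^^~^^~%~^^~^^~^^~^^~^^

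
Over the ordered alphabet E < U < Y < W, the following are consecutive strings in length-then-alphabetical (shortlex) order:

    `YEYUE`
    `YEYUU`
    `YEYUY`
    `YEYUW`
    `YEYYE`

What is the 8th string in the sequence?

Advancing 3 positions from YEYYE through YEYYE → YEYYU → YEYYY reaches term 8.

YEYYW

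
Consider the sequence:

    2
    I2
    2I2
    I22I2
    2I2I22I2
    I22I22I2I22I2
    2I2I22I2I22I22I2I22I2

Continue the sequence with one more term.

I22I22I2I22I22I2I22I2I22I22I2I22I2

This is a Fibonacci-style word recurrence s(k) = s(k−2)·s(k−1): e.g. 2·I2 = 2I2.
Continuing: I22I22I2I22I2 · 2I2I22I2I22I22I2I22I2 gives term 8.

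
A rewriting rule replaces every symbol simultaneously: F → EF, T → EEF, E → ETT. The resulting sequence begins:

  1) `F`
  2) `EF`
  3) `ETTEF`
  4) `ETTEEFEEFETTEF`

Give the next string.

ETTEEFEEFETTETTEFETTETTEFETTEEFEEFETTEF

φ(ETTEEFEEFETTEF) expands symbol-by-symbol to ETT EEF EEF ETT ETT EF ETT ETT EF ETT EEF EEF ETT EF; joining the 14 pieces gives the next term.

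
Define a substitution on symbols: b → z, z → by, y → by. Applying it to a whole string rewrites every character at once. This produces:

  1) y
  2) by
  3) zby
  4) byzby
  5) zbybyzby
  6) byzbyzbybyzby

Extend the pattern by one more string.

Rewriting the 13 symbols of byzbyzbybyzby one by one yields z by by z by by z by z by by z by; concatenated:

zbybyzbybyzbyzbybyzby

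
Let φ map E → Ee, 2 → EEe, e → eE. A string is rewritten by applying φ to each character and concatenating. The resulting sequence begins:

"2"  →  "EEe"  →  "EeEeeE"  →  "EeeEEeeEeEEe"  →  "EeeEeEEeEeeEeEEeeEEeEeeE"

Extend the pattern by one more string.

Rewriting the 24 symbols of EeeEeEEeEeeEeEEeeEEeEeeE one by one yields Ee eE eE Ee eE Ee Ee eE Ee eE eE Ee eE Ee Ee eE eE Ee Ee eE Ee eE eE Ee; concatenated:

EeeEeEEeeEEeEeeEEeeEeEEeeEEeEeeEeEEeEeeEEeeEeEEe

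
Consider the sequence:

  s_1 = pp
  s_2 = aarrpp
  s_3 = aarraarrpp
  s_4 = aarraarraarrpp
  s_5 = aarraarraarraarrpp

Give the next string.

The strings grow by a fixed prefix aarr each time.
Applying this once more to aarraarraarraarrpp:

aarraarraarraarraarrpp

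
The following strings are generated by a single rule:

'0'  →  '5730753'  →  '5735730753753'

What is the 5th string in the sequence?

s(k+1) = 573·s(k)·753, so each term gains 573 as a prefix and 753 as a suffix.
From 5735730753753, 2 further steps: 5735730753753 → 5735735730753753753 → (answer).

5735735735730753753753753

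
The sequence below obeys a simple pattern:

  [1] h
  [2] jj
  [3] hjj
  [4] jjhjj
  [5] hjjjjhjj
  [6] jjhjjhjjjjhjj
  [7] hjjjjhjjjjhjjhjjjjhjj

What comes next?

Each term (from the third on) is the two preceding terms concatenated in order: term 3 = h·jj = hjj.
So term 8 is jjhjjhjjjjhjj·hjjjjhjjjjhjjhjjjjhjj.

jjhjjhjjjjhjjhjjjjhjjjjhjjhjjjjhjj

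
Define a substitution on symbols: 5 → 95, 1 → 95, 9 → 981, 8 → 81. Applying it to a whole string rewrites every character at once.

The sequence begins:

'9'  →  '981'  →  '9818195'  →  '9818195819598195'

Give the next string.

9818195819598195819598195981819598195

Replace each of the 16 characters of 9818195819598195 in place — 981 81 95 81 95 981 95 81 95 981 95 981 81 95 981 95 — and concatenate.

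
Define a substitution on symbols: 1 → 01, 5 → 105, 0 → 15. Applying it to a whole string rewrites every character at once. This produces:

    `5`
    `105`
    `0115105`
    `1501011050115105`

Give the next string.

011051501150101151051501011050115105

Replace each of the 16 characters of 1501011050115105 in place — 01 105 15 01 15 01 01 15 105 15 01 01 105 01 15 105 — and concatenate.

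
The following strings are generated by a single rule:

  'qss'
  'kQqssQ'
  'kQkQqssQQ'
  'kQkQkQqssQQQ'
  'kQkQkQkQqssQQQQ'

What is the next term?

kQkQkQkQkQqssQQQQQ

Every step adds kQ to the front and Q to the end of the previous string.
So the next term is kQ·kQkQkQkQqssQQQQ·Q.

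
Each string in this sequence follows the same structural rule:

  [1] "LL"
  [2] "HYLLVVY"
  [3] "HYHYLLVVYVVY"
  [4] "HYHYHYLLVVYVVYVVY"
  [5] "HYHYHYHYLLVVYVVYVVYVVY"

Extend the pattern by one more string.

s(k+1) = HY·s(k)·VVY, so each term gains HY as a prefix and VVY as a suffix.
One more step from HYHYHYHYLLVVYVVYVVYVVY gives the answer.

HYHYHYHYHYLLVVYVVYVVYVVYVVY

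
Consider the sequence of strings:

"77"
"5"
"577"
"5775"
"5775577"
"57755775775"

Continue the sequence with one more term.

Each term (from the third on) is the previous term followed by the one before it: term 3 = 5·77 = 577.
Continuing: 57755775775 · 5775577 gives term 7.

577557757755775577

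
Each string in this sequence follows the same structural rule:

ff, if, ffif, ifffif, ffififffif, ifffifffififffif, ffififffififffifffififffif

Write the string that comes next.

ifffifffififffifffififffififffifffififffif

From term 3 onward, concatenate the second-to-last term with the last: ff·if = ffif, if·ffif = ifffif, …
Continuing: ifffifffififffif · ffififffififffifffififffif gives term 8.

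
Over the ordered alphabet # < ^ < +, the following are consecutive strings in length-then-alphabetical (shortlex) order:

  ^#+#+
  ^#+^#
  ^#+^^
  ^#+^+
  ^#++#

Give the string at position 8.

^^###

Advancing 3 positions from ^#++# through ^#++# → ^#++^ → ^#+++ reaches term 8.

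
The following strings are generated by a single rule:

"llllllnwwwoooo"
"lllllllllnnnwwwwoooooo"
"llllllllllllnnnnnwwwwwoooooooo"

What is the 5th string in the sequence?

llllllllllllllllllnnnnnnnnnwwwwwwwoooooooooooo

Reading off run lengths: l runs 6, 9, 12; n runs 1, 3, 5; w runs 3, 4, 5; o runs 4, 6, 8 — each is linear in n (n = 1, 2, …).
Setting n = 5 gives 18, 9, 7, 12 characters in each block.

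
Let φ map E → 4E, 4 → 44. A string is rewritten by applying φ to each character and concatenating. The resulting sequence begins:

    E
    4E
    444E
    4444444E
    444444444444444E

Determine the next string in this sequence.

Replace each of the 16 characters of 444444444444444E in place — 44 44 44 44 44 44 44 44 44 44 44 44 44 44 44 4E — and concatenate.

4444444444444444444444444444444E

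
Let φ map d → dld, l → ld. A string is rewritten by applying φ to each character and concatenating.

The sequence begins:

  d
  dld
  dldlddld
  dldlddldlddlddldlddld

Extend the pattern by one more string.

Rewriting the 21 symbols of dldlddldlddlddldlddld one by one yields dld ld dld ld dld dld ld dld ld dld dld ld dld dld ld dld ld dld dld ld dld; concatenated:

dldlddldlddlddldlddldlddlddldlddlddldlddldlddlddldlddld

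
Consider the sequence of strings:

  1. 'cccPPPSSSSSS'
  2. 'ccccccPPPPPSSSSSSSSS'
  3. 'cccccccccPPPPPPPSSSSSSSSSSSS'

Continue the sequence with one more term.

ccccccccccccPPPPPPPPPSSSSSSSSSSSSSSS

The n-th term is 3n c's then 2n+1 P's then 3n+3 S's (n = 1, 2, …).
At n = 4 the blocks have lengths 12, 9, 15.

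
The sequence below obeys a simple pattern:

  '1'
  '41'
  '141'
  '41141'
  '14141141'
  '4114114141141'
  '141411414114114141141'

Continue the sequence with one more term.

4114114141141141411414114114141141

From term 3 onward, concatenate the second-to-last term with the last: 1·41 = 141, 41·141 = 41141, …
Continuing: 4114114141141 · 141411414114114141141 gives term 8.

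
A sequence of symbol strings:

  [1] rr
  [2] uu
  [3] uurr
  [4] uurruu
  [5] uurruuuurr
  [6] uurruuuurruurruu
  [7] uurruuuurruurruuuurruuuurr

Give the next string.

uurruuuurruurruuuurruuuurruurruuuurruurruu

From term 3 onward, concatenate the last term with the second-to-last: uu·rr = uurr, uurr·uu = uurruu, …
So term 8 is uurruuuurruurruuuurruuuurr·uurruuuurruurruu.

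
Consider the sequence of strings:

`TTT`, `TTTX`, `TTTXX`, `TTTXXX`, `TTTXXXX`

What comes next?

Each term is the previous one with X appended.
One more step from TTTXXXX gives the answer.

TTTXXXXX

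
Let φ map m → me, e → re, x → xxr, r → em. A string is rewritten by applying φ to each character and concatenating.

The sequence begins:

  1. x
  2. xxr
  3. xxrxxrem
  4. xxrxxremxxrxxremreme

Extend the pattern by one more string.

Applying the rule to each of the 20 symbols of xxrxxremxxrxxremreme gives the pieces xxr xxr em xxr xxr em re me xxr xxr em xxr xxr em re me em re me re, which concatenate to the answer.

xxrxxremxxrxxremremexxrxxremxxrxxremremeemremere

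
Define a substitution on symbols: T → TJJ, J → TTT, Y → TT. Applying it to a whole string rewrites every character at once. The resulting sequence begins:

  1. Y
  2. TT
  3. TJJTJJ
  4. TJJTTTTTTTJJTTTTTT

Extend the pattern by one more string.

TJJTTTTTTTJJTJJTJJTJJTJJTJJTJJTTTTTTTJJTJJTJJTJJTJJTJJ

Replace each of the 18 characters of TJJTTTTTTTJJTTTTTT in place — TJJ TTT TTT TJJ TJJ TJJ TJJ TJJ TJJ TJJ TTT TTT TJJ TJJ TJJ TJJ TJJ TJJ — and concatenate.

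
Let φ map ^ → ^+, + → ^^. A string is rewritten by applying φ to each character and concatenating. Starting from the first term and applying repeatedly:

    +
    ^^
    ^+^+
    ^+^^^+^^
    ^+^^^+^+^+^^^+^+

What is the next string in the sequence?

Rewriting the 16 symbols of ^+^^^+^+^+^^^+^+ one by one yields ^+ ^^ ^+ ^+ ^+ ^^ ^+ ^^ ^+ ^^ ^+ ^+ ^+ ^^ ^+ ^^; concatenated:

^+^^^+^+^+^^^+^^^+^^^+^+^+^^^+^^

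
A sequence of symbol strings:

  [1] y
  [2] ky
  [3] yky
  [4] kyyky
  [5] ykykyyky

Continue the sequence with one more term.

kyykyykykyyky

From term 3 onward, concatenate the second-to-last term with the last: y·ky = yky, ky·yky = kyyky, …
Continuing: kyyky · ykykyyky gives term 6.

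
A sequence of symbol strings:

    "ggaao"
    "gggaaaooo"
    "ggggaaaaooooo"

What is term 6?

Reading off run lengths: g runs 2, 3, 4; a runs 2, 3, 4; o runs 1, 3, 5 — each is linear in n (n = 1, 2, …).
At n = 6 the blocks have lengths 7, 7, 11.

gggggggaaaaaaaooooooooooo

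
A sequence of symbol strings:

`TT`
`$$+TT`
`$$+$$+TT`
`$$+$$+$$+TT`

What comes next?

Each term is the previous one with $$+ prepended.
So the next term is $$+·$$+$$+$$+TT.

$$+$$+$$+$$+TT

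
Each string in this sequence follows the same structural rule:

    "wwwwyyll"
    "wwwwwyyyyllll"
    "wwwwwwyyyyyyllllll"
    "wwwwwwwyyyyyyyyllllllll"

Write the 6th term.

wwwwwwwwwyyyyyyyyyyyyllllllllllll

Reading off run lengths: w runs 4, 5, 6, 7; y runs 2, 4, 6, 8; l runs 2, 4, 6, 8 — each is linear in n (n = 1, 2, …).
Setting n = 6 gives 9, 12, 12 characters in each block.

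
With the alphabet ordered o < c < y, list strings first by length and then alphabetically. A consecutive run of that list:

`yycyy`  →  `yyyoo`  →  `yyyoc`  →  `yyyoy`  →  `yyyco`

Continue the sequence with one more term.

yyycc

The successor of yyyco increments the rightmost position that isn't already y and resets every position after it to o.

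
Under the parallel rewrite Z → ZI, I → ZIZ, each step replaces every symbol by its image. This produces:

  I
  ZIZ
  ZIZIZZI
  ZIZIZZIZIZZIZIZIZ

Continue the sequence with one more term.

ZIZIZZIZIZZIZIZIZZIZIZZIZIZIZZIZIZZIZIZZI

Replace each of the 17 characters of ZIZIZZIZIZZIZIZIZ in place — ZI ZIZ ZI ZIZ ZI ZI ZIZ ZI ZIZ ZI ZI ZIZ ZI ZIZ ZI ZIZ ZI — and concatenate.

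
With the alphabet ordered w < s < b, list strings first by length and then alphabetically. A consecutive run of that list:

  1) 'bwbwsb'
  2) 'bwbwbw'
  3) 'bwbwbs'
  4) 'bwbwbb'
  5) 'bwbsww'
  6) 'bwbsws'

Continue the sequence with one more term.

bwbswb

The successor of bwbsws increments the rightmost position that isn't already b and resets every position after it to w.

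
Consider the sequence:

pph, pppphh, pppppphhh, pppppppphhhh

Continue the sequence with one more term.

pppppppppphhhhh

The n-th term is 2n p's then n h's (n = 1, 2, …).
At n = 5 the blocks have lengths 10, 5.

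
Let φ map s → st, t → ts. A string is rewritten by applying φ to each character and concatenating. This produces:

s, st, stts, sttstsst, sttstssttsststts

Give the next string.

Rewriting the 16 symbols of sttstssttsststts one by one yields st ts ts st ts st st ts ts st st ts st ts ts st; concatenated:

sttstssttsststtstsststtssttstsst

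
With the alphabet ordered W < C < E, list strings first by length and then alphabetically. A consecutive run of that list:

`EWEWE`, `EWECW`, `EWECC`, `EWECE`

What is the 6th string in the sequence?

Stepping forward 2 times from EWECE: EWECE → EWEEW, then the target.

EWEEC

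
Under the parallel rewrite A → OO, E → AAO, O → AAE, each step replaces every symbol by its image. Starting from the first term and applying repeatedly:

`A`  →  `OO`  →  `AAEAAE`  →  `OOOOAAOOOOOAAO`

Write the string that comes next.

Rewriting the 14 symbols of OOOOAAOOOOOAAO one by one yields AAE AAE AAE AAE OO OO AAE AAE AAE AAE AAE OO OO AAE; concatenated:

AAEAAEAAEAAEOOOOAAEAAEAAEAAEAAEOOOOAAE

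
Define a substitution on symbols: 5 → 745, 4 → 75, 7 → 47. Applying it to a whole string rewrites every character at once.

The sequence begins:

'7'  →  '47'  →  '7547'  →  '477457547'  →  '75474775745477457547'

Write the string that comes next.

φ(75474775745477457547) expands symbol-by-symbol to 47 745 75 47 75 47 47 745 47 75 745 75 47 47 75 745 47 745 75 47; joining the 20 pieces gives the next term.

477457547754747745477574575474775745477457547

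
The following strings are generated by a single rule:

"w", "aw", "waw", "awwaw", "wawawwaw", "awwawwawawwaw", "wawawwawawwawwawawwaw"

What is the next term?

awwawwawawwawwawawwawawwawwawawwaw

Each term (from the third on) is the two preceding terms concatenated in order: term 3 = w·aw = waw.
Continuing: awwawwawawwaw · wawawwawawwawwawawwaw gives term 8.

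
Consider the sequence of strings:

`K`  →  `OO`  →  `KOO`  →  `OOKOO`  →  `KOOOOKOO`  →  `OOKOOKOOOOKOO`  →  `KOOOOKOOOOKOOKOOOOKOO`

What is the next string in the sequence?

OOKOOKOOOOKOOKOOOOKOOOOKOOKOOOOKOO

Each term (from the third on) is the two preceding terms concatenated in order: term 3 = K·OO = KOO.
Continuing: OOKOOKOOOOKOO · KOOOOKOOOOKOOKOOOOKOO gives term 8.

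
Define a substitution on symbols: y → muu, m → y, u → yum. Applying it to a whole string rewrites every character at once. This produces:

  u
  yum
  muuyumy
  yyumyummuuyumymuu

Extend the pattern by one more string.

Rewriting the 17 symbols of yyumyummuuyumymuu one by one yields muu muu yum y muu yum y y yum yum muu yum y muu y yum yum; concatenated:

muumuuyumymuuyumyyyumyummuuyumymuuyyumyum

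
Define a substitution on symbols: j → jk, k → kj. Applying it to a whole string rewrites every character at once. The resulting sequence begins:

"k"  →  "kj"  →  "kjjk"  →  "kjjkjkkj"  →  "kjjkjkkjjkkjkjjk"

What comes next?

kjjkjkkjjkkjkjjkjkkjkjjkkjjkjkkj

Applying the rule to each of the 16 symbols of kjjkjkkjjkkjkjjk gives the pieces kj jk jk kj jk kj kj jk jk kj kj jk kj jk jk kj, which concatenate to the answer.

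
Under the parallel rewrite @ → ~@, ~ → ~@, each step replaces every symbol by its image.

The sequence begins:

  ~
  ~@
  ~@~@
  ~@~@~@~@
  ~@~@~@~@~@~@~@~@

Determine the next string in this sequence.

Rewriting the 16 symbols of ~@~@~@~@~@~@~@~@ one by one yields ~@ ~@ ~@ ~@ ~@ ~@ ~@ ~@ ~@ ~@ ~@ ~@ ~@ ~@ ~@ ~@; concatenated:

~@~@~@~@~@~@~@~@~@~@~@~@~@~@~@~@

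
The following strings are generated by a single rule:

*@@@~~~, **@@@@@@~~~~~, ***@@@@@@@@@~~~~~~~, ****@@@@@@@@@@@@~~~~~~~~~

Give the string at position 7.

Each string has the form *^{n} @^{3n} ~^{2n+1} (n = 1, 2, …).
At n = 7 the blocks have lengths 7, 21, 15.

*******@@@@@@@@@@@@@@@@@@@@@~~~~~~~~~~~~~~~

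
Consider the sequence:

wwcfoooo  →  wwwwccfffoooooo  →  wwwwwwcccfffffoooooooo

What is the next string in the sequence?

wwwwwwwwccccfffffffoooooooooo

The n-th term is 2n w's then n c's then 2n-1 f's then 2n+2 o's (n = 1, 2, …).
For the next term, n = 4, so the run lengths are 8, 4, 7, 10.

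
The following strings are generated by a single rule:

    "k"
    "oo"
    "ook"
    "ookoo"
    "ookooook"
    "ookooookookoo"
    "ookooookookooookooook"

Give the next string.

ookooookookooookooookookooookookoo

Each term (from the third on) is the previous term followed by the one before it: term 3 = oo·k = ook.
So term 8 is ookooookookooookooook·ookooookookoo.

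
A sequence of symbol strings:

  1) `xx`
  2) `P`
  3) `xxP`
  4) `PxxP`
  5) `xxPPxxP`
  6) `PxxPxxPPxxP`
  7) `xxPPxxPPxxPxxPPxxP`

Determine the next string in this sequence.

PxxPxxPPxxPxxPPxxPPxxPxxPPxxP

This is a Fibonacci-style word recurrence s(k) = s(k−2)·s(k−1): e.g. xx·P = xxP.
So term 8 is PxxPxxPPxxP·xxPPxxPPxxPxxPPxxP.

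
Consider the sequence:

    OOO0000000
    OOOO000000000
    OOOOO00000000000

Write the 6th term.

Each string has the form O^{n} 0^{2n+1}, where the shown terms are n = 3, 4, 5.
At n = 8 the blocks have lengths 8, 17.

OOOOOOOO00000000000000000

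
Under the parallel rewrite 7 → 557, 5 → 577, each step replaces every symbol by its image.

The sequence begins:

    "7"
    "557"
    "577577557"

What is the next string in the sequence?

Apply φ to 577577557 symbol by symbol: 5→577, 7→557, 7→557, 5→577, 7→557, 7→557, 5→577, 5→577, 7→557; joined: 577 557 557 577 557 557 577 577 557.

577557557577557557577577557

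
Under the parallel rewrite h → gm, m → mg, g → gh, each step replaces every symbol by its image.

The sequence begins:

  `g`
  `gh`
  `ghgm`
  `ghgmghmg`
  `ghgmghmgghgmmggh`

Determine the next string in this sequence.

ghgmghmgghgmmgghghgmghmgmgghghgm

Applying the rule to each of the 16 symbols of ghgmghmgghgmmggh gives the pieces gh gm gh mg gh gm mg gh gh gm gh mg mg gh gh gm, which concatenate to the answer.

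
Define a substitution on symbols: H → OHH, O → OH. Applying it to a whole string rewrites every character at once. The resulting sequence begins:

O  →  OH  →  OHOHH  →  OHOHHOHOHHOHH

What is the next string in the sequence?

Applying the rule to each of the 13 symbols of OHOHHOHOHHOHH gives the pieces OH OHH OH OHH OHH OH OHH OH OHH OHH OH OHH OHH, which concatenate to the answer.

OHOHHOHOHHOHHOHOHHOHOHHOHHOHOHHOHH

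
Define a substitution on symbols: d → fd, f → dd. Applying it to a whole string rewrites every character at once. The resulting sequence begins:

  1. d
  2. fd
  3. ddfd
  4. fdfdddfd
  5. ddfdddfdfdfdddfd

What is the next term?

Rewriting the 16 symbols of ddfdddfdfdfdddfd one by one yields fd fd dd fd fd fd dd fd dd fd dd fd fd fd dd fd; concatenated:

fdfdddfdfdfdddfdddfdddfdfdfdddfd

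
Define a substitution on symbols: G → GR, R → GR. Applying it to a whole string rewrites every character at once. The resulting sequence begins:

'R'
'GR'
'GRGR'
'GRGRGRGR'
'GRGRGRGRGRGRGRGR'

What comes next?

GRGRGRGRGRGRGRGRGRGRGRGRGRGRGRGR

φ(GRGRGRGRGRGRGRGR) expands symbol-by-symbol to GR GR GR GR GR GR GR GR GR GR GR GR GR GR GR GR; joining the 16 pieces gives the next term.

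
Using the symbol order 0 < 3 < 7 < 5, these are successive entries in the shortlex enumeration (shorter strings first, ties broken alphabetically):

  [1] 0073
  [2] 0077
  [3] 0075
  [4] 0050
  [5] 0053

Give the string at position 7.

0055

Continuing the enumeration 2 steps past 0053: 0053 → 0057 → (answer).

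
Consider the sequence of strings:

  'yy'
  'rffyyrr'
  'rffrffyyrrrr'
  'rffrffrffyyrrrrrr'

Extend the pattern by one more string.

rffrffrffrffyyrrrrrrrr

Every step adds rff to the front and rr to the end of the previous string.
One more step from rffrffrffyyrrrrrr gives the answer.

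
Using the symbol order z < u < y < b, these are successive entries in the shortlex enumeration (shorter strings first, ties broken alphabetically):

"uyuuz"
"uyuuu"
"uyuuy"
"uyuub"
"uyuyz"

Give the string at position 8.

uyuyb

Stepping forward 3 times from uyuyz: uyuyz → uyuyu → uyuyy, then the target.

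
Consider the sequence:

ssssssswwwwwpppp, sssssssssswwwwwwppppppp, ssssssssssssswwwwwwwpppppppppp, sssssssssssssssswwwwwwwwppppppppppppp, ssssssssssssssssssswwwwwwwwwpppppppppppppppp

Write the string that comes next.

sssssssssssssssssssssswwwwwwwwwwppppppppppppppppppp

Term n consists of 3n+1 s's, followed by n+3 w's, followed by 3n-2 p's, where the shown terms are n = 2, 3, 4, 5, 6.
At n = 7 the blocks have lengths 22, 10, 19.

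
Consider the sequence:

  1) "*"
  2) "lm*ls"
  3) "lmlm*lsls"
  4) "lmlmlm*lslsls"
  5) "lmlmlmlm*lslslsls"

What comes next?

lmlmlmlmlm*lslslslsls

Each term wraps the previous one in lm on the left and ls on the right.
One more step from lmlmlmlm*lslslsls gives the answer.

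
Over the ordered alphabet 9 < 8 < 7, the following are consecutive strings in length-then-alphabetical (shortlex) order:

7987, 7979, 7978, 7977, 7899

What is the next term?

7898

Find the rightmost character of 7899 below 7, bump it to the next letter, and reset everything to its right to 9.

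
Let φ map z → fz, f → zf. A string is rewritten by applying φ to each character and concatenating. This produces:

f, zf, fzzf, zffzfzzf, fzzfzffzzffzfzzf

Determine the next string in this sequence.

Applying the rule to each of the 16 symbols of fzzfzffzzffzfzzf gives the pieces zf fz fz zf fz zf zf fz fz zf zf fz zf fz fz zf, which concatenate to the answer.

zffzfzzffzzfzffzfzzfzffzzffzfzzf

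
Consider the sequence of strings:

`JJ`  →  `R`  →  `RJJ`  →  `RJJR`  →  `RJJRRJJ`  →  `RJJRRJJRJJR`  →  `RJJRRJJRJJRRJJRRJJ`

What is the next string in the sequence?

This is a Fibonacci-style word recurrence s(k) = s(k−1)·s(k−2): e.g. R·JJ = RJJ.
The next term joins RJJRRJJRJJRRJJRRJJ and RJJRRJJRJJR.

RJJRRJJRJJRRJJRRJJRJJRRJJRJJR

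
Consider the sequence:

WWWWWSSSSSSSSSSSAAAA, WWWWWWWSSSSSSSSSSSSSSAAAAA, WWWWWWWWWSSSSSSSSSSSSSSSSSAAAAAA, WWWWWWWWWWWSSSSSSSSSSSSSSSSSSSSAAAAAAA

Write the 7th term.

WWWWWWWWWWWWWWWWWSSSSSSSSSSSSSSSSSSSSSSSSSSSSSAAAAAAAAAA

Each string has the form W^{2n-1} S^{3n+2} A^{n+1}, where the shown terms are n = 3, 4, 5, 6.
For term 7, n = 9, so the run lengths are 17, 29, 10.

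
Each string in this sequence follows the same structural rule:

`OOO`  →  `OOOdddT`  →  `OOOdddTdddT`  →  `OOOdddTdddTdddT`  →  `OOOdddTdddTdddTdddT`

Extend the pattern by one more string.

OOOdddTdddTdddTdddTdddT

The strings grow by a fixed suffix dddT each time.
One more step from OOOdddTdddTdddTdddT gives the answer.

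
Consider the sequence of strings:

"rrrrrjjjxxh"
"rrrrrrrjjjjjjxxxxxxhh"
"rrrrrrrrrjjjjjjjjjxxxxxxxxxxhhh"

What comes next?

rrrrrrrrrrrjjjjjjjjjjjjxxxxxxxxxxxxxxhhhh

Reading off run lengths: r runs 5, 7, 9; j runs 3, 6, 9; x runs 2, 6, 10; h runs 1, 2, 3 — each is linear in n (n = 1, 2, …).
Setting n = 4 gives 11, 12, 14, 4 characters in each block.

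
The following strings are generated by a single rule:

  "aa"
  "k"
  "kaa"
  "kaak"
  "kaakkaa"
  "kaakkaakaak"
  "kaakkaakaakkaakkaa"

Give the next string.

This is a Fibonacci-style word recurrence s(k) = s(k−1)·s(k−2): e.g. k·aa = kaa.
Continuing: kaakkaakaakkaakkaa · kaakkaakaak gives term 8.

kaakkaakaakkaakkaakaakkaakaak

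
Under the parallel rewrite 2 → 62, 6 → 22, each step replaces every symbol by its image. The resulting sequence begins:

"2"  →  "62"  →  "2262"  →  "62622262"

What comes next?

Rewriting each symbol of 62622262: 6→22, 2→62, 6→22, 2→62, 2→62, 2→62, 6→22, 2→62, which concatenates to 22 62 22 62 62 62 22 62.

2262226262622262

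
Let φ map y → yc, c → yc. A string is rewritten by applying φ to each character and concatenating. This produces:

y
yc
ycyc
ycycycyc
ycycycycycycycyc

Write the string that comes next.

Applying the rule to each of the 16 symbols of ycycycycycycycyc gives the pieces yc yc yc yc yc yc yc yc yc yc yc yc yc yc yc yc, which concatenate to the answer.

ycycycycycycycycycycycycycycycyc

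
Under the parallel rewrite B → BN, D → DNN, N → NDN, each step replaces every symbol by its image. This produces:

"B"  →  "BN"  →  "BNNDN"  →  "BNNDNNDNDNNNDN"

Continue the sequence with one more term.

Rewriting the 14 symbols of BNNDNNDNDNNNDN one by one yields BN NDN NDN DNN NDN NDN DNN NDN DNN NDN NDN NDN DNN NDN; concatenated:

BNNDNNDNDNNNDNNDNDNNNDNDNNNDNNDNNDNDNNNDN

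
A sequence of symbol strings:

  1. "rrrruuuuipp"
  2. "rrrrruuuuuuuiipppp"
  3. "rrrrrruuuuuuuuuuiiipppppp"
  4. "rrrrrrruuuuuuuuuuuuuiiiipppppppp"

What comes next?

rrrrrrrruuuuuuuuuuuuuuuuiiiiipppppppppp

Term n consists of n+3 r's, followed by 3n+1 u's, followed by n i's, followed by 2n p's (n = 1, 2, …).
At n = 5 the blocks have lengths 8, 16, 5, 10.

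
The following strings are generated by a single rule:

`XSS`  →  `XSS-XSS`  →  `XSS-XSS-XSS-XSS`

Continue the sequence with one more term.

Every step duplicates the string with '-' between the halves.
One more doubling of XSS-XSS-XSS-XSS gives the answer.

XSS-XSS-XSS-XSS-XSS-XSS-XSS-XSS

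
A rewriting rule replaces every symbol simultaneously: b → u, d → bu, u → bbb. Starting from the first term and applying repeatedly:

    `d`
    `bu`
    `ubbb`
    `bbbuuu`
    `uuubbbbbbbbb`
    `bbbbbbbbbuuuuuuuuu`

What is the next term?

Replace each of the 18 characters of bbbbbbbbbuuuuuuuuu in place — u u u u u u u u u bbb bbb bbb bbb bbb bbb bbb bbb bbb — and concatenate.

uuuuuuuuubbbbbbbbbbbbbbbbbbbbbbbbbbb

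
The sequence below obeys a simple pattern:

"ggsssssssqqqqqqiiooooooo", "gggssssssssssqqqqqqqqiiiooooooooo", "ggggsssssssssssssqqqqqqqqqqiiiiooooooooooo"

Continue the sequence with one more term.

The n-th term is n g's then 3n+1 s's then 2n+2 q's then n i's then 2n+3 o's, where the shown terms are n = 2, 3, 4.
At n = 5 the blocks have lengths 5, 16, 12, 5, 13.

gggggssssssssssssssssqqqqqqqqqqqqiiiiiooooooooooooo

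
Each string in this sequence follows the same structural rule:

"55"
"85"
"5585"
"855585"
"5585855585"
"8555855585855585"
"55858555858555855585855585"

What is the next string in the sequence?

855585558585558555858555858555855585855585

Each term (from the third on) is the two preceding terms concatenated in order: term 3 = 55·85 = 5585.
The next term joins 8555855585855585 and 55858555858555855585855585.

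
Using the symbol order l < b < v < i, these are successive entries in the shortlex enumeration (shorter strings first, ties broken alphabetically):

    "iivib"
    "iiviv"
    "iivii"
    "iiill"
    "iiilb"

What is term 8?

iiibl

Advancing 3 positions from iiilb through iiilb → iiilv → iiili reaches term 8.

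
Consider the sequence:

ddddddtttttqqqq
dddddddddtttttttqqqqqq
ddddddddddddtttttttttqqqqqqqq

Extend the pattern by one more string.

dddddddddddddddtttttttttttqqqqqqqqqq

Term n consists of 3n d's, followed by 2n+1 t's, followed by 2n q's, where the shown terms are n = 2, 3, 4.
At n = 5 the blocks have lengths 15, 11, 10.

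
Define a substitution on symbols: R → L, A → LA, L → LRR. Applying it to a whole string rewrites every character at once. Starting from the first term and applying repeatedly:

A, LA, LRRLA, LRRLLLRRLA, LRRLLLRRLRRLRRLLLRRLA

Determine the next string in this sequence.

LRRLLLRRLRRLRRLLLRRLLLRRLLLRRLRRLRRLLLRRLA

φ(LRRLLLRRLRRLRRLLLRRLA) expands symbol-by-symbol to LRR L L LRR LRR LRR L L LRR L L LRR L L LRR LRR LRR L L LRR LA; joining the 21 pieces gives the next term.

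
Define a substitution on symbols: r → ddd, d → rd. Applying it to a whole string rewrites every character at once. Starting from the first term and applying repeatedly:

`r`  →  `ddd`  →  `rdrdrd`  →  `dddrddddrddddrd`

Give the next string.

rdrdrddddrdrdrdrddddrdrdrdrddddrd

Replace each of the 15 characters of dddrddddrddddrd in place — rd rd rd ddd rd rd rd rd ddd rd rd rd rd ddd rd — and concatenate.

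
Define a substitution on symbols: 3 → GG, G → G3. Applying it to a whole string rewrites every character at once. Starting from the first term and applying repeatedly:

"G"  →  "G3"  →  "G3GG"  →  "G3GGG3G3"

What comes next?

G3GGG3G3G3GGG3GG

Expanding G3GGG3G3: G→G3, 3→GG, G→G3, G→G3, G→G3, 3→GG, G→G3, 3→GG. Concatenated: G3 GG G3 G3 G3 GG G3 GG.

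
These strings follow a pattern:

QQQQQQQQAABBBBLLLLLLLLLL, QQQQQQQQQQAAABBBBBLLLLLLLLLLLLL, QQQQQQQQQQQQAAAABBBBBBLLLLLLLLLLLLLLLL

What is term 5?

Term n consists of 2n+2 Q's, followed by n-1 A's, followed by n+1 B's, followed by 3n+1 L's, where the shown terms are n = 3, 4, 5.
At n = 7 the blocks have lengths 16, 6, 8, 22.

QQQQQQQQQQQQQQQQAAAAAABBBBBBBBLLLLLLLLLLLLLLLLLLLLLL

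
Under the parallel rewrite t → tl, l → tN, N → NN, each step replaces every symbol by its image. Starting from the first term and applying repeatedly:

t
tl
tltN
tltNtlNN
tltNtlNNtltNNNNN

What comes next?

tltNtlNNtltNNNNNtltNtlNNNNNNNNNN

Replace each of the 16 characters of tltNtlNNtltNNNNN in place — tl tN tl NN tl tN NN NN tl tN tl NN NN NN NN NN — and concatenate.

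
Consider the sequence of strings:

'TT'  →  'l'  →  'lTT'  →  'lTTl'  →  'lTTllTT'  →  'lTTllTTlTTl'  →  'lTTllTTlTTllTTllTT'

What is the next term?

From term 3 onward, concatenate the last term with the second-to-last: l·TT = lTT, lTT·l = lTTl, …
Continuing: lTTllTTlTTllTTllTT · lTTllTTlTTl gives term 8.

lTTllTTlTTllTTllTTlTTllTTlTTl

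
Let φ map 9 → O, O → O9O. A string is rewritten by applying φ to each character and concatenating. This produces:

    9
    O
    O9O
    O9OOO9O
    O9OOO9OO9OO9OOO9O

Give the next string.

O9OOO9OO9OO9OOO9OO9OOO9OO9OOO9OO9OO9OOO9O

φ(O9OOO9OO9OO9OOO9O) expands symbol-by-symbol to O9O O O9O O9O O9O O O9O O9O O O9O O9O O O9O O9O O9O O O9O; joining the 17 pieces gives the next term.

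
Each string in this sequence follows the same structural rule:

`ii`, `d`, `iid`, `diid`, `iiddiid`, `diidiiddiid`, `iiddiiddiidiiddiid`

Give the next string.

diidiiddiidiiddiiddiidiiddiid

Each term (from the third on) is the two preceding terms concatenated in order: term 3 = ii·d = iid.
Continuing: diidiiddiid · iiddiiddiidiiddiid gives term 8.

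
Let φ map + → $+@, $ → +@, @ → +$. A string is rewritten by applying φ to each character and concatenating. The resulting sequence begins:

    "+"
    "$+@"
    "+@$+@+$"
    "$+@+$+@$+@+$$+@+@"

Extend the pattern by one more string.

+@$+@+$$+@+@$+@+$+@$+@+$$+@+@+@$+@+$$+@+$

Replace each of the 17 characters of $+@+$+@$+@+$$+@+@ in place — +@ $+@ +$ $+@ +@ $+@ +$ +@ $+@ +$ $+@ +@ +@ $+@ +$ $+@ +$ — and concatenate.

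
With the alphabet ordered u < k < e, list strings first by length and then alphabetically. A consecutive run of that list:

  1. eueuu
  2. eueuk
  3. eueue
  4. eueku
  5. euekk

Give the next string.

Treat euekk as a base-3 numeral over the given alphabet and add one, carrying through any trailing e's.

eueke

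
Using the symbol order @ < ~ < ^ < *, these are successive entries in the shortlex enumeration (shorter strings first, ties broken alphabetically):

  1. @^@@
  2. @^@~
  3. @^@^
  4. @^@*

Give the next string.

Treat @^@* as a base-4 numeral over the given alphabet and add one, carrying through any trailing *'s.

@^~@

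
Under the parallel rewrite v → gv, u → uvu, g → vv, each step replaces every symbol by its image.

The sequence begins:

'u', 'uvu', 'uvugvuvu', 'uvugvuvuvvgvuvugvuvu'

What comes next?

uvugvuvuvvgvuvugvuvugvgvvvgvuvugvuvuvvgvuvugvuvu

Applying the rule to each of the 20 symbols of uvugvuvuvvgvuvugvuvu gives the pieces uvu gv uvu vv gv uvu gv uvu gv gv vv gv uvu gv uvu vv gv uvu gv uvu, which concatenate to the answer.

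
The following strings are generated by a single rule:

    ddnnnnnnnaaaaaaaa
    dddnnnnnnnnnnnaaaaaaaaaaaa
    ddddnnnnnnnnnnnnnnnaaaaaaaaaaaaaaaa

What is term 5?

The n-th term is n d's then 4n-1 n's then 4n a's, where the shown terms are n = 2, 3, 4.
For term 5, n = 6, so the run lengths are 6, 23, 24.

ddddddnnnnnnnnnnnnnnnnnnnnnnnaaaaaaaaaaaaaaaaaaaaaaaa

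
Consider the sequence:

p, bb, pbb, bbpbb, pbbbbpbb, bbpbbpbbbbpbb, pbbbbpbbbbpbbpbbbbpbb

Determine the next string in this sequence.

From term 3 onward, concatenate the second-to-last term with the last: p·bb = pbb, bb·pbb = bbpbb, …
The next term joins bbpbbpbbbbpbb and pbbbbpbbbbpbbpbbbbpbb.

bbpbbpbbbbpbbpbbbbpbbbbpbbpbbbbpbb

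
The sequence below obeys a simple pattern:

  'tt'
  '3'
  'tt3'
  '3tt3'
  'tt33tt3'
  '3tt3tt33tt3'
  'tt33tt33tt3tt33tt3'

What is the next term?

From term 3 onward, concatenate the second-to-last term with the last: tt·3 = tt3, 3·tt3 = 3tt3, …
The next term joins 3tt3tt33tt3 and tt33tt33tt3tt33tt3.

3tt3tt33tt3tt33tt33tt3tt33tt3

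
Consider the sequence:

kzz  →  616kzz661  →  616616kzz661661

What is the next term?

Every step adds 616 to the front and 661 to the end of the previous string.
So the next term is 616·616616kzz661661·661.

616616616kzz661661661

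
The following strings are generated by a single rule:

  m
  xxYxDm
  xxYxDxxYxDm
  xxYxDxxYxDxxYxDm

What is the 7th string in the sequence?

The strings grow by a fixed prefix xxYxD each time.
From xxYxDxxYxDxxYxDm, 3 further steps: xxYxDxxYxDxxYxDm → xxYxDxxYxDxxYxDxxYxDm → xxYxDxxYxDxxYxDxxYxDxxYxDm → (answer).

xxYxDxxYxDxxYxDxxYxDxxYxDxxYxDm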